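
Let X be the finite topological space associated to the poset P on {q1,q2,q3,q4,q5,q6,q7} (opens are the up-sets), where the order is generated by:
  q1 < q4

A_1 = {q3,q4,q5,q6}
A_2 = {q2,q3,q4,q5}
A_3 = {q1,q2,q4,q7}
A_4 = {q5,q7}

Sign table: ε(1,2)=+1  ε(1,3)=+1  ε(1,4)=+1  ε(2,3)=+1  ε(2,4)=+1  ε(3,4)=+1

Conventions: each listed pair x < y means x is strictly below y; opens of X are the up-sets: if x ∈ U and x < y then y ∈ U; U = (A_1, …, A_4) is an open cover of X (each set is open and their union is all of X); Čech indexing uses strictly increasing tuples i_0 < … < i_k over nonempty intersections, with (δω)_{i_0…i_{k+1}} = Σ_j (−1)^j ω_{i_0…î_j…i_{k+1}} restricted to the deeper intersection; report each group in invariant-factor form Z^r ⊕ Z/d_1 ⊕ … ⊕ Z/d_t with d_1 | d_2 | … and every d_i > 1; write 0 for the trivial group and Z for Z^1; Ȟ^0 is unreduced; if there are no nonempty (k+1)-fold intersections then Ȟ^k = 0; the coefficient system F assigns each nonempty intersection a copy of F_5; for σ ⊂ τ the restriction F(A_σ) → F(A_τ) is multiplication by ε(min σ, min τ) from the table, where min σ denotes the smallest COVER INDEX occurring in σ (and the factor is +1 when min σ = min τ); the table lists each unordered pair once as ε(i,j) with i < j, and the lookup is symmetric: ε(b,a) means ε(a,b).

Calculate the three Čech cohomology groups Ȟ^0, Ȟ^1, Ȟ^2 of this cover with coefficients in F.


Ȟ^0(U;F) ≅ Z/5,  Ȟ^1(U;F) ≅ Z/5,  Ȟ^2(U;F) ≅ 0

intersection data:
  A12={q3,q4,q5} A13={q4} A14={q5} A23={q2,q4} A24={q5} A34={q7}
  A123={q4} A124={q5}
C dims 4,6,2; δ0: rk_F5 3; δ1: rk_F5 2
Ȟ^0 = (4 − 3) − 0 = 1, so Ȟ^0 ≅ Z/5
Ȟ^1 = (6 − 2) − 3 = 1, so Ȟ^1 ≅ Z/5
Ȟ^2 = (2 − 0) − 2 = 0, so Ȟ^2 ≅ 0


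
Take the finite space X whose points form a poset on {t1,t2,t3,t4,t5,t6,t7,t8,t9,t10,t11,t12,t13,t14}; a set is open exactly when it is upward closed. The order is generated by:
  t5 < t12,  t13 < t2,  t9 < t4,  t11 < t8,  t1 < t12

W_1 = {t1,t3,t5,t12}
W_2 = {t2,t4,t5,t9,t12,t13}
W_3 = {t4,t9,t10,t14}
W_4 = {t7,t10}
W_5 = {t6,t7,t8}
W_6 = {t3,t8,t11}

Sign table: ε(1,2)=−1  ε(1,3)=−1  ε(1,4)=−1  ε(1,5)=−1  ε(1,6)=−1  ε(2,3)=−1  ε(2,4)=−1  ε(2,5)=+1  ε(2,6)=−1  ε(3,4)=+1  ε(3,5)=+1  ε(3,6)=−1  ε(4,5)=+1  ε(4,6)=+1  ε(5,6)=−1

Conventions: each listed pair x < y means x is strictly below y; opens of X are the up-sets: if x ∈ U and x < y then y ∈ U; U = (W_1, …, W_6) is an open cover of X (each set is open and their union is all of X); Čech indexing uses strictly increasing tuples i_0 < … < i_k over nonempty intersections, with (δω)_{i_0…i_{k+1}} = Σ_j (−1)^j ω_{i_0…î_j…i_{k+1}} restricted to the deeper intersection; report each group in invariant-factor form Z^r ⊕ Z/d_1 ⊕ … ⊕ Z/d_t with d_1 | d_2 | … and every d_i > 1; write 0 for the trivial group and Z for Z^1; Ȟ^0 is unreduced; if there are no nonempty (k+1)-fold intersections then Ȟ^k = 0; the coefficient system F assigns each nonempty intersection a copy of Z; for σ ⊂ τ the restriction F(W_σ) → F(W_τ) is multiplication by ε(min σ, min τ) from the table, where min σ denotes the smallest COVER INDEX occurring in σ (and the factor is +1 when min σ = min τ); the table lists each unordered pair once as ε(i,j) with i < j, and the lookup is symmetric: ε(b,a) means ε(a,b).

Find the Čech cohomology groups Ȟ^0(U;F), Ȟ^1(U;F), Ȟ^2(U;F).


intersection data:
  W12={t5,t12} W16={t3} W23={t4,t9} W34={t10} W45={t7} W56={t8}
C dims 6,6; δ0: rk 5, SNF 1^5
Ȟ^0 = (6 − 5) − 0 = 1, so Ȟ^0 ≅ Z
Ȟ^1 = (6 − 0) − 5 = 1, so Ȟ^1 ≅ Z
Ȟ^2 = (0 − 0) − 0 = 0, so Ȟ^2 ≅ 0

Ȟ^0 = Z; Ȟ^1 = Z; Ȟ^2 = 0


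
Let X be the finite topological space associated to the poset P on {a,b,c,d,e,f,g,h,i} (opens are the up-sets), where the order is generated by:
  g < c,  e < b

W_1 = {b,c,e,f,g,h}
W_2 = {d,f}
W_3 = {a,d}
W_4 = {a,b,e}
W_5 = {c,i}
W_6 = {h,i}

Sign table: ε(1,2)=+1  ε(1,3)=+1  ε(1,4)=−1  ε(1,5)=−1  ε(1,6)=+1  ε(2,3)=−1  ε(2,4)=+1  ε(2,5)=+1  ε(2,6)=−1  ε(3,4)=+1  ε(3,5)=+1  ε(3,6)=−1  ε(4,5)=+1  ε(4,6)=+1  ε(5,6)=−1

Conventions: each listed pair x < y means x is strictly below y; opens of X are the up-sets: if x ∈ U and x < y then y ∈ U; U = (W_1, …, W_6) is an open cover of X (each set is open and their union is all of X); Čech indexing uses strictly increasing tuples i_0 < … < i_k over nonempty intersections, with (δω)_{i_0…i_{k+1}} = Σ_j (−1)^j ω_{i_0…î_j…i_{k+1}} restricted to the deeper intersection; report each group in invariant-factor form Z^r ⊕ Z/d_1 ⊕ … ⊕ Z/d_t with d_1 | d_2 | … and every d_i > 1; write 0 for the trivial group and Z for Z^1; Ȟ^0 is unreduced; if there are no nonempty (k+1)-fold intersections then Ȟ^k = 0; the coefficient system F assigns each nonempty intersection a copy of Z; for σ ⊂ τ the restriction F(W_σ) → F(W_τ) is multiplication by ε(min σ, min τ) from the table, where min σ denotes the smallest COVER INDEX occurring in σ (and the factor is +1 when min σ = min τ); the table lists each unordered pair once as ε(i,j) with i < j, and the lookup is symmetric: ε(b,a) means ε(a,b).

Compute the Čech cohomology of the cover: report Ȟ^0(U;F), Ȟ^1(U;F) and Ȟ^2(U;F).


Ȟ^0 = Z,  Ȟ^1 = Z^2,  Ȟ^2 = 0

nerve of the cover:
  W12={f} W14={b,e} W15={c} W16={h} W23={d} W34={a} W56={i}
C dims 6,7; δ0: rk 5, SNF 1^5
Ȟ^0 = (6 − 5) − 0 = 1, so Ȟ^0 ≅ Z
Ȟ^1 = (7 − 0) − 5 = 2, so Ȟ^1 ≅ Z^2
Ȟ^2 = (0 − 0) − 0 = 0, so Ȟ^2 ≅ 0


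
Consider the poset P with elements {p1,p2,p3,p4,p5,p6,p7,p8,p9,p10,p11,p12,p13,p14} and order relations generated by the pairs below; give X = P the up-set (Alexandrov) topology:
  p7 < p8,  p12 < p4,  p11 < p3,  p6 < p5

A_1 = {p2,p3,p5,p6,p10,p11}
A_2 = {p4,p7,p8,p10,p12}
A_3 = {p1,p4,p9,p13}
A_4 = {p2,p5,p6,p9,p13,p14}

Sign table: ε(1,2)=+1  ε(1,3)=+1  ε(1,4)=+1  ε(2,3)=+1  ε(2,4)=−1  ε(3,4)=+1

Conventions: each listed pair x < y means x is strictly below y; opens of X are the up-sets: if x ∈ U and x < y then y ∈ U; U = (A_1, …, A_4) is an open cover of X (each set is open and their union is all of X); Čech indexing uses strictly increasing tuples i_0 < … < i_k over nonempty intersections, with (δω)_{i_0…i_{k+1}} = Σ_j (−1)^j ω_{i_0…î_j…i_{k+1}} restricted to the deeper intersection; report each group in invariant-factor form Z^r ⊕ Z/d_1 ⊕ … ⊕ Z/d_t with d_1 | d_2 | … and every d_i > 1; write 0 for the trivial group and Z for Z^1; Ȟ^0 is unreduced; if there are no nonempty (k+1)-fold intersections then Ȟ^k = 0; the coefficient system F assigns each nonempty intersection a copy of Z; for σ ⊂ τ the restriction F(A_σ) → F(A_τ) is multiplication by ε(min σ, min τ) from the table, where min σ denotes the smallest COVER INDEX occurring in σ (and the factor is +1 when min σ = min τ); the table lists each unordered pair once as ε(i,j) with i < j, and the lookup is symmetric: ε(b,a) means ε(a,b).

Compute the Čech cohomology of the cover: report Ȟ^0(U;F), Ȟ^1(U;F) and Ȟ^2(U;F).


nonempty intersections:
  A12={p10} A14={p2,p5,p6} A23={p4} A34={p9,p13}
C dims 4,4; δ0: rk 3, SNF 1^3
Ȟ^0: (4−3)−0=1 ⇒ Z
Ȟ^1: (4−0)−3=1 ⇒ Z
Ȟ^2: (0−0)−0=0 ⇒ 0

Ȟ^0 ≅ Z, Ȟ^1 ≅ Z, Ȟ^2 ≅ 0


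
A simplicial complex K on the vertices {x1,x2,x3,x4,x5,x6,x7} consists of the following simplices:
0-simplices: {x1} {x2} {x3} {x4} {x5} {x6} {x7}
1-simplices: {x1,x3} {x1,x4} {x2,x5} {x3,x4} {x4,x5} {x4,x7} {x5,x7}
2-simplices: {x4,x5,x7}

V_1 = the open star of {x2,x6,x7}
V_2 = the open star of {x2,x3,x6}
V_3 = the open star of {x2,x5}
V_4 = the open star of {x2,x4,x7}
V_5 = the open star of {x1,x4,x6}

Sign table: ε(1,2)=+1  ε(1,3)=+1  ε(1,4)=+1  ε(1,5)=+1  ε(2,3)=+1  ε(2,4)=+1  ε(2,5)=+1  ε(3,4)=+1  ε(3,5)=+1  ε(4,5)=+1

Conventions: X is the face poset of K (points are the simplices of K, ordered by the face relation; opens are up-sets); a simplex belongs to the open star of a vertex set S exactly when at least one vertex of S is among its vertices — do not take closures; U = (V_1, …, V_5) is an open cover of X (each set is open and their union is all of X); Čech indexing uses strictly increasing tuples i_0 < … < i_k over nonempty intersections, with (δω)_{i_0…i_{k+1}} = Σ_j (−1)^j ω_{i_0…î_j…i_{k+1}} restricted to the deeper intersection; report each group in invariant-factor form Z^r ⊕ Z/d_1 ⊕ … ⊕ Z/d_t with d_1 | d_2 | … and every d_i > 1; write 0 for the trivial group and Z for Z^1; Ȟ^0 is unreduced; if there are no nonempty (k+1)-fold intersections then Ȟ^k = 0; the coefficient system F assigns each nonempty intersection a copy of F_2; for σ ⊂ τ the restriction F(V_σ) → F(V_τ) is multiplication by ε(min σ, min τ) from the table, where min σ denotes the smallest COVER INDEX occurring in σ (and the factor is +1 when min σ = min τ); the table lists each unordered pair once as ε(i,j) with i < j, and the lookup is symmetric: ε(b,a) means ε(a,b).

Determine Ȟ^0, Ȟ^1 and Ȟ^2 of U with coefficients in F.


nerve simplices:
  V1={{x2},{x6},{x7},{x2,x5},{x4,x7},{x5,x7},{x4,x5,x7}} V2={{x2},{x3},{x6},{x1,x3},{x2,x5},{x3,x4}} V3={{x2},{x5},{x2,x5},{x4,x5},{x5,x7},{x4,x5,x7}} V4={{x2},{x4},{x7},{x1,x4},{x2,x5},{x3,x4},{x4,x5},{x4,x7},{x5,x7},{x4,x5,x7}} V5={{x1},{x4},{x6},{x1,x3},{x1,x4},{x3,x4},{x4,x5},{x4,x7},{x4,x5,x7}}
  V12={{x2},{x6},{x2,x5}} V13={{x2},{x2,x5},{x5,x7},{x4,x5,x7}} V14={{x2},{x7},{x2,x5},{x4,x7},{x5,x7},{x4,x5,x7}} V15={{x6},{x4,x7},{x4,x5,x7}} V23={{x2},{x2,x5}} V24={{x2},{x2,x5},{x3,x4}} V25={{x6},{x1,x3},{x3,x4}} V34={{x2},{x2,x5},{x4,x5},{x5,x7},{x4,x5,x7}} V35={{x4,x5},{x4,x5,x7}} V45={{x4},{x1,x4},{x3,x4},{x4,x5},{x4,x7},{x4,x5,x7}}
  V123={{x2},{x2,x5}} V124={{x2},{x2,x5}} V125={{x6}} V134={{x2},{x2,x5},{x5,x7},{x4,x5,x7}} V135={{x4,x5,x7}} V145={{x4,x7},{x4,x5,x7}} V234={{x2},{x2,x5}} V245={{x3,x4}} V345={{x4,x5},{x4,x5,x7}}
  V1234={{x2},{x2,x5}} V1345={{x4,x5,x7}}
C dims 5,10,9,2; δ0: rk_F2 4; δ1: rk_F2 6; δ2: rk_F2 2
degree 0: 5−4−0 = 1 → Ȟ^0 ≅ Z/2
degree 1: 10−6−4 = 0 → Ȟ^1 ≅ 0
degree 2: 9−2−6 = 1 → Ȟ^2 ≅ Z/2

Ȟ^0 ≅ Z/2, Ȟ^1 ≅ 0, Ȟ^2 ≅ Z/2


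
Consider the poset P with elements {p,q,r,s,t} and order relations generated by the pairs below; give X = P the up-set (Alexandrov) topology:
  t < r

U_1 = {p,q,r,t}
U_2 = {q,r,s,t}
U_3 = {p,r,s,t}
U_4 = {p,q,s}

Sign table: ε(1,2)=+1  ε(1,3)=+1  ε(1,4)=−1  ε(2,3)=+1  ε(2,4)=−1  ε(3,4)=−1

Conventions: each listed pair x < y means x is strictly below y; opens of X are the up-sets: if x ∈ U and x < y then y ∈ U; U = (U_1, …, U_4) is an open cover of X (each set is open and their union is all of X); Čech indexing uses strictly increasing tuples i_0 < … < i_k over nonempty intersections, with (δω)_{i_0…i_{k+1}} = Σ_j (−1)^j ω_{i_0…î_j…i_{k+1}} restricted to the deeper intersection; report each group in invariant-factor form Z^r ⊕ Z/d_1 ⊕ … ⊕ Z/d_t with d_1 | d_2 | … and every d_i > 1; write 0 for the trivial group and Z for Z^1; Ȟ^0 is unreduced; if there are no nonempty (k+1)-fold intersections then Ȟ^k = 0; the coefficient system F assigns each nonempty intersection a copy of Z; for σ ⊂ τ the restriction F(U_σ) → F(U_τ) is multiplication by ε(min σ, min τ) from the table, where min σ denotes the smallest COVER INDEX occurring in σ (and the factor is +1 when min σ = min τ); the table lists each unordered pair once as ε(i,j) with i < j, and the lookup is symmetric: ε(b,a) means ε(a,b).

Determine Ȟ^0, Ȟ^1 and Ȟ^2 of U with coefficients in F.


Ȟ^0(U;F) ≅ Z, Ȟ^1(U;F) ≅ 0, Ȟ^2(U;F) ≅ Z

nonempty intersections:
  U12={q,r,t} U13={p,r,t} U14={p,q} U23={r,s,t} U24={q,s} U34={p,s}
  U123={r,t} U124={q} U134={p} U234={s}
C dims 4,6,4; δ0: rk 3, SNF 1^3; δ1: rk 3, SNF 1^3
Ȟ^0: (4−3)−0=1 ⇒ Z
Ȟ^1: (6−3)−3=0 ⇒ 0
Ȟ^2: (4−0)−3=1 ⇒ Z


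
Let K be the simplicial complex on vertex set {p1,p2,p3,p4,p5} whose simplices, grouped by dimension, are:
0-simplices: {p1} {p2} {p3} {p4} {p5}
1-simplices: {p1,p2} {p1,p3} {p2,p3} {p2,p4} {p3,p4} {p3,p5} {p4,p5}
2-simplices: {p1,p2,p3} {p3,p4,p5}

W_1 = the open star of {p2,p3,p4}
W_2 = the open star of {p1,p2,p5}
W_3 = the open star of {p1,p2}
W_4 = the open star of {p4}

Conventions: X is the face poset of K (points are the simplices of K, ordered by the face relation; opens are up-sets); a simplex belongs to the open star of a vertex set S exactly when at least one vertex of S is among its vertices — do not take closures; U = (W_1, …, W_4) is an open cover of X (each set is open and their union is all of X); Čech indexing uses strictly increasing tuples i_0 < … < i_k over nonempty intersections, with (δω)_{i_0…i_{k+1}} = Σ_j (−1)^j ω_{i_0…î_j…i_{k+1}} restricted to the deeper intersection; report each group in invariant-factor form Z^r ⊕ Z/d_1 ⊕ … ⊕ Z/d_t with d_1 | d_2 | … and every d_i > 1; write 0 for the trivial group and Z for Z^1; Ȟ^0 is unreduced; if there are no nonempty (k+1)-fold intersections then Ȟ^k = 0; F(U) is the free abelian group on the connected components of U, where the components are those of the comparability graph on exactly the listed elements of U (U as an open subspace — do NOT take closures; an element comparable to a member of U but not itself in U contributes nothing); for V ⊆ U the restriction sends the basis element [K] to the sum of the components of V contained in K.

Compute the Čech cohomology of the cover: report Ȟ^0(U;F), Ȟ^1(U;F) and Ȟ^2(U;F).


nerve of the cover:
  W1={{p2},{p3},{p4},{p1,p2},{p1,p3},{p2,p3},{p2,p4},{p3,p4},{p3,p5},{p4,p5},{p1,p2,p3},{p3,p4,p5}} W2={{p1},{p2},{p5},{p1,p2},{p1,p3},{p2,p3},{p2,p4},{p3,p5},{p4,p5},{p1,p2,p3},{p3,p4,p5}} W3={{p1},{p2},{p1,p2},{p1,p3},{p2,p3},{p2,p4},{p1,p2,p3}} W4={{p4},{p2,p4},{p3,p4},{p4,p5},{p3,p4,p5}}
  W12={{p2},{p1,p2},{p1,p3},{p2,p3},{p2,p4},{p3,p5},{p4,p5},{p1,p2,p3},{p3,p4,p5}} W13={{p2},{p1,p2},{p1,p3},{p2,p3},{p2,p4},{p1,p2,p3}} W14={{p4},{p2,p4},{p3,p4},{p4,p5},{p3,p4,p5}} W23={{p1},{p2},{p1,p2},{p1,p3},{p2,p3},{p2,p4},{p1,p2,p3}} W24={{p2,p4},{p4,p5},{p3,p4,p5}} W34={{p2,p4}}
  W123={{p2},{p1,p2},{p1,p3},{p2,p3},{p2,p4},{p1,p2,p3}} W124={{p2,p4},{p4,p5},{p3,p4,p5}} W134={{p2,p4}} W234={{p2,p4}}
  W1234={{p2,p4}}
components per intersection:
  W1: {{p2},{p3},{p4},{p1,p2},{p1,p3},{p2,p3},{p2,p4},{p3,p4},{p3,p5},{p4,p5},{p1,p2,p3},{p3,p4,p5}}
  W2: {{p1},{p2},{p1,p2},{p1,p3},{p2,p3},{p2,p4},{p1,p2,p3}} {{p5},{p3,p5},{p4,p5},{p3,p4,p5}}
  W3: {{p1},{p2},{p1,p2},{p1,p3},{p2,p3},{p2,p4},{p1,p2,p3}}
  W4: {{p4},{p2,p4},{p3,p4},{p4,p5},{p3,p4,p5}}
  W12: {{p2},{p1,p2},{p1,p3},{p2,p3},{p2,p4},{p1,p2,p3}} {{p3,p5},{p4,p5},{p3,p4,p5}}
  W13: {{p2},{p1,p2},{p1,p3},{p2,p3},{p2,p4},{p1,p2,p3}}
  W14: {{p4},{p2,p4},{p3,p4},{p4,p5},{p3,p4,p5}}
  W23: {{p1},{p2},{p1,p2},{p1,p3},{p2,p3},{p2,p4},{p1,p2,p3}}
  W24: {{p2,p4}} {{p4,p5},{p3,p4,p5}}
  W34: {{p2,p4}}
  W123: {{p2},{p1,p2},{p1,p3},{p2,p3},{p2,p4},{p1,p2,p3}}
  W124: {{p2,p4}} {{p4,p5},{p3,p4,p5}}
  W134: {{p2,p4}}
  W234: {{p2,p4}}
  W1234: {{p2,p4}}
C dims 5,8,5,1; δ0: rk 4, SNF 1^4; δ1: rk 4, SNF 1^4; δ2: rk 1, SNF 1^1
Ȟ^0 = (5 − 4) − 0 = 1, so Ȟ^0 ≅ Z
Ȟ^1 = (8 − 4) − 4 = 0, so Ȟ^1 ≅ 0
Ȟ^2 = (5 − 1) − 4 = 0, so Ȟ^2 ≅ 0

Ȟ^0 ≅ Z, Ȟ^1 ≅ 0, Ȟ^2 ≅ 0


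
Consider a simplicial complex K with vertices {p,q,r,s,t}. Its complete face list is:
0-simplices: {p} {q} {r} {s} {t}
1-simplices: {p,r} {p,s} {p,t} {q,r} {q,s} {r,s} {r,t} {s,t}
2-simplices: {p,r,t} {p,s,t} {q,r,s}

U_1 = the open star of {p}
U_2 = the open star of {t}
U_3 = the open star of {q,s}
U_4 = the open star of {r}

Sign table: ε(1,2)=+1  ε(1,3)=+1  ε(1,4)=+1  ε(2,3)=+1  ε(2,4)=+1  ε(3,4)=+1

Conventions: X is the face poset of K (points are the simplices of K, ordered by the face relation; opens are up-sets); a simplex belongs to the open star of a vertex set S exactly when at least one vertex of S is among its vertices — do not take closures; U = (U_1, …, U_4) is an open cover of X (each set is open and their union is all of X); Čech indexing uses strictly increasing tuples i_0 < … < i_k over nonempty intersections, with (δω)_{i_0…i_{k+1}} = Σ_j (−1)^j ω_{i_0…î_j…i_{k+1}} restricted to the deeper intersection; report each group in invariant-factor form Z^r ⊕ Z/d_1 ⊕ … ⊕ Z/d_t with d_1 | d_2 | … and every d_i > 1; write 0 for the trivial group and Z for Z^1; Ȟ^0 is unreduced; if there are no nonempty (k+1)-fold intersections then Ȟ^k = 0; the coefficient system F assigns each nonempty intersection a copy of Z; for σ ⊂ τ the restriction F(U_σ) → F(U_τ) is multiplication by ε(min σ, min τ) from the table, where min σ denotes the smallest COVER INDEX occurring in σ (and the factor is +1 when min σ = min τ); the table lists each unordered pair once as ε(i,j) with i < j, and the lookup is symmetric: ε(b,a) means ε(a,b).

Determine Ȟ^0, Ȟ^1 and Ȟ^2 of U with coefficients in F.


cover nerve:
  U1={{p},{p,r},{p,s},{p,t},{p,r,t},{p,s,t}} U2={{t},{p,t},{r,t},{s,t},{p,r,t},{p,s,t}} U3={{q},{s},{p,s},{q,r},{q,s},{r,s},{s,t},{p,s,t},{q,r,s}} U4={{r},{p,r},{q,r},{r,s},{r,t},{p,r,t},{q,r,s}}
  U12={{p,t},{p,r,t},{p,s,t}} U13={{p,s},{p,s,t}} U14={{p,r},{p,r,t}} U23={{s,t},{p,s,t}} U24={{r,t},{p,r,t}} U34={{q,r},{r,s},{q,r,s}}
  U123={{p,s,t}} U124={{p,r,t}}
C dims 4,6,2; δ0: rk 3, SNF 1^3; δ1: rk 2, SNF 1^2
Ȟ^0: (4−3)−0=1 ⇒ Z
Ȟ^1: (6−2)−3=1 ⇒ Z
Ȟ^2: (2−0)−2=0 ⇒ 0

Ȟ^0 = Z, Ȟ^1 = Z and Ȟ^2 = 0


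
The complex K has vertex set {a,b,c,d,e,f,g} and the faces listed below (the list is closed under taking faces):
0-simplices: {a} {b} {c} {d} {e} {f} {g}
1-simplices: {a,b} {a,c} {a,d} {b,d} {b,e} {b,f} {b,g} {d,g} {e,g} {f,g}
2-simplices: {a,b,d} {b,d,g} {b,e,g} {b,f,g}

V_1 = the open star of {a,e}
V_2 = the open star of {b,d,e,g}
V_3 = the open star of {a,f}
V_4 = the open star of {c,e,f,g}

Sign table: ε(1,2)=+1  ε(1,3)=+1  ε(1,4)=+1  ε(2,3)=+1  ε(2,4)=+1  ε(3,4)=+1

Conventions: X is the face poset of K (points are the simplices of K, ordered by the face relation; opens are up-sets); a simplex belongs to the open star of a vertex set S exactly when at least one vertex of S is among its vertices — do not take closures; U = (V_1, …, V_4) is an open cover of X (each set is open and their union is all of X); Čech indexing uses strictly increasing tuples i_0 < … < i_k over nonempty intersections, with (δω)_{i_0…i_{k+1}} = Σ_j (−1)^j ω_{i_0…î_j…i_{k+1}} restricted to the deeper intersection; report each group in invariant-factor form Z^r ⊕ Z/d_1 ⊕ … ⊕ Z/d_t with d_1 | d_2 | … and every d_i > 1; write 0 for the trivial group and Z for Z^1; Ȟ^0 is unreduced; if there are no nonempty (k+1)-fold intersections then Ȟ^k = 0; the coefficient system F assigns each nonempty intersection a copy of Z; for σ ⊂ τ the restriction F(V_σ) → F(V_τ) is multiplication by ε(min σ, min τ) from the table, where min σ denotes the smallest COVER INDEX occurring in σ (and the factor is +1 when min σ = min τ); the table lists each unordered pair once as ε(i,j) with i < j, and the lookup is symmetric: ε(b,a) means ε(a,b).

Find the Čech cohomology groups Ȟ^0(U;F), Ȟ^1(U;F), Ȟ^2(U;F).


Ȟ^0 ≅ Z; Ȟ^1 ≅ 0; Ȟ^2 ≅ Z

intersection data:
  V1={{a},{e},{a,b},{a,c},{a,d},{b,e},{e,g},{a,b,d},{b,e,g}} V2={{b},{d},{e},{g},{a,b},{a,d},{b,d},{b,e},{b,f},{b,g},{d,g},{e,g},{f,g},{a,b,d},{b,d,g},{b,e,g},{b,f,g}} V3={{a},{f},{a,b},{a,c},{a,d},{b,f},{f,g},{a,b,d},{b,f,g}} V4={{c},{e},{f},{g},{a,c},{b,e},{b,f},{b,g},{d,g},{e,g},{f,g},{b,d,g},{b,e,g},{b,f,g}}
  V12={{e},{a,b},{a,d},{b,e},{e,g},{a,b,d},{b,e,g}} V13={{a},{a,b},{a,c},{a,d},{a,b,d}} V14={{e},{a,c},{b,e},{e,g},{b,e,g}} V23={{a,b},{a,d},{b,f},{f,g},{a,b,d},{b,f,g}} V24={{e},{g},{b,e},{b,f},{b,g},{d,g},{e,g},{f,g},{b,d,g},{b,e,g},{b,f,g}} V34={{f},{a,c},{b,f},{f,g},{b,f,g}}
  V123={{a,b},{a,d},{a,b,d}} V124={{e},{b,e},{e,g},{b,e,g}} V134={{a,c}} V234={{b,f},{f,g},{b,f,g}}
C dims 4,6,4; δ0: rk 3, SNF 1^3; δ1: rk 3, SNF 1^3
Ȟ^0 = (4 − 3) − 0 = 1, so Ȟ^0 ≅ Z
Ȟ^1 = (6 − 3) − 3 = 0, so Ȟ^1 ≅ 0
Ȟ^2 = (4 − 0) − 3 = 1, so Ȟ^2 ≅ Z


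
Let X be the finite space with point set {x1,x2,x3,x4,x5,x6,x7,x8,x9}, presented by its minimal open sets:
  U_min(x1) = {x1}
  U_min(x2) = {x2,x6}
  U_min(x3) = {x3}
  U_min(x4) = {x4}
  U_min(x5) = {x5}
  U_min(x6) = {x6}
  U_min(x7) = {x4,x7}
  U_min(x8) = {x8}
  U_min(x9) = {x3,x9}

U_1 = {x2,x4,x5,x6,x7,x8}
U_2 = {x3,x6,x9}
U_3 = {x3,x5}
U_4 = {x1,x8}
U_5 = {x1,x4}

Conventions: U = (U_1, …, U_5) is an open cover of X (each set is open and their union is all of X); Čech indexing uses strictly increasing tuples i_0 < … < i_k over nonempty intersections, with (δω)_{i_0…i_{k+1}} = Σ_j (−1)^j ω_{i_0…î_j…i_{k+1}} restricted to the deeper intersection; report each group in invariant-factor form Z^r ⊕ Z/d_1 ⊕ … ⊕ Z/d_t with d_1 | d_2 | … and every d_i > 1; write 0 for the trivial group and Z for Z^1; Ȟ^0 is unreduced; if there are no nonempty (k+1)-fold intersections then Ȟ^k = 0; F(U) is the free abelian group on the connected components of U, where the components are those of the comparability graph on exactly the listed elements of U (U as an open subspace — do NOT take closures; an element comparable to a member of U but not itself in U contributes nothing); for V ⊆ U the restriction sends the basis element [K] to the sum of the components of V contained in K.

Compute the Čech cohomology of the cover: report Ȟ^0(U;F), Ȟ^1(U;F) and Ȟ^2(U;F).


nonempty intersections:
  U12={x6} U13={x5} U14={x8} U15={x4} U23={x3} U45={x1}
components per intersection:
  U1: {x2,x6} {x4,x7} {x5} {x8}
  U2: {x3,x9} {x6}
  U3: {x3} {x5}
  U4: {x1} {x8}
  U5: {x1} {x4}
  U12: {x6}
  U13: {x5}
  U14: {x8}
  U15: {x4}
  U23: {x3}
  U45: {x1}
C dims 12,6; δ0: rk 6, SNF 1^6
Ȟ^0: (12−6)−0=6 ⇒ Z^6
Ȟ^1: (6−0)−6=0 ⇒ 0
Ȟ^2: (0−0)−0=0 ⇒ 0

Ȟ^0 ≅ Z^6, Ȟ^1 ≅ 0, Ȟ^2 ≅ 0


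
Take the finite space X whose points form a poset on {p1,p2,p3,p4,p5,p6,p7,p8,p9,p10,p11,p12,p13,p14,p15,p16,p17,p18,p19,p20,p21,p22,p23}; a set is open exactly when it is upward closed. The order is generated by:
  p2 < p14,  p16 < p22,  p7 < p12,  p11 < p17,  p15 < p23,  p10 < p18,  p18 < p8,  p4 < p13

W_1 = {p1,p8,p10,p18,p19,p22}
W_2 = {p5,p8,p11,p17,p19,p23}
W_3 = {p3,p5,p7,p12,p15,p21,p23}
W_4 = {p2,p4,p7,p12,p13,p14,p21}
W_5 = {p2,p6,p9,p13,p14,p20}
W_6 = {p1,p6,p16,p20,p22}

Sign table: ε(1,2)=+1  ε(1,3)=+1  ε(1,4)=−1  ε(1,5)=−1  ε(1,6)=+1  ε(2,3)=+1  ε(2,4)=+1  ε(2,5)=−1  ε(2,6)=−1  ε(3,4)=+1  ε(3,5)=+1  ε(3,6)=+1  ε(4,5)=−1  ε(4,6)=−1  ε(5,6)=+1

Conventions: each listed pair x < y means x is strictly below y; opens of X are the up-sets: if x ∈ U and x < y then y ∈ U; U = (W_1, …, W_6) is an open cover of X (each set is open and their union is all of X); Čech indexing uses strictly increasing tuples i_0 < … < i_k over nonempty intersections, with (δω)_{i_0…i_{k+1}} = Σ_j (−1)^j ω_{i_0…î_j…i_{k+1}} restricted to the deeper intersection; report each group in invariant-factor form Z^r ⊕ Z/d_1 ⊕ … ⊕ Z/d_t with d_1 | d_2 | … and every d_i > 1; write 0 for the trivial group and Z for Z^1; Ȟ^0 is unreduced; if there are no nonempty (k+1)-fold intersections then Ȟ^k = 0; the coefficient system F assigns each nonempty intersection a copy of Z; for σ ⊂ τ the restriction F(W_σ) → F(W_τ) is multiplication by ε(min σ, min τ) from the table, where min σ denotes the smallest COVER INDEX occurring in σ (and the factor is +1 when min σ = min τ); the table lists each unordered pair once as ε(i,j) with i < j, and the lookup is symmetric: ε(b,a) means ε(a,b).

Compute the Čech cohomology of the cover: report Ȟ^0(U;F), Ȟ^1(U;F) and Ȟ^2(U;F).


intersection data:
  W12={p8,p19} W16={p1,p22} W23={p5,p23} W34={p7,p12,p21} W45={p2,p13,p14} W56={p6,p20}
C dims 6,6; δ0: rk 6, SNF 1^5·2
Ȟ^0 = (6 − 6) − 0 = 0, so Ȟ^0 ≅ 0
Ȟ^1 = (6 − 0) − 6 = 0 plus torsion [2], so Ȟ^1 ≅ Z/2
Ȟ^2 = (0 − 0) − 0 = 0, so Ȟ^2 ≅ 0

Ȟ^0 ≅ 0, Ȟ^1 ≅ Z/2, Ȟ^2 ≅ 0


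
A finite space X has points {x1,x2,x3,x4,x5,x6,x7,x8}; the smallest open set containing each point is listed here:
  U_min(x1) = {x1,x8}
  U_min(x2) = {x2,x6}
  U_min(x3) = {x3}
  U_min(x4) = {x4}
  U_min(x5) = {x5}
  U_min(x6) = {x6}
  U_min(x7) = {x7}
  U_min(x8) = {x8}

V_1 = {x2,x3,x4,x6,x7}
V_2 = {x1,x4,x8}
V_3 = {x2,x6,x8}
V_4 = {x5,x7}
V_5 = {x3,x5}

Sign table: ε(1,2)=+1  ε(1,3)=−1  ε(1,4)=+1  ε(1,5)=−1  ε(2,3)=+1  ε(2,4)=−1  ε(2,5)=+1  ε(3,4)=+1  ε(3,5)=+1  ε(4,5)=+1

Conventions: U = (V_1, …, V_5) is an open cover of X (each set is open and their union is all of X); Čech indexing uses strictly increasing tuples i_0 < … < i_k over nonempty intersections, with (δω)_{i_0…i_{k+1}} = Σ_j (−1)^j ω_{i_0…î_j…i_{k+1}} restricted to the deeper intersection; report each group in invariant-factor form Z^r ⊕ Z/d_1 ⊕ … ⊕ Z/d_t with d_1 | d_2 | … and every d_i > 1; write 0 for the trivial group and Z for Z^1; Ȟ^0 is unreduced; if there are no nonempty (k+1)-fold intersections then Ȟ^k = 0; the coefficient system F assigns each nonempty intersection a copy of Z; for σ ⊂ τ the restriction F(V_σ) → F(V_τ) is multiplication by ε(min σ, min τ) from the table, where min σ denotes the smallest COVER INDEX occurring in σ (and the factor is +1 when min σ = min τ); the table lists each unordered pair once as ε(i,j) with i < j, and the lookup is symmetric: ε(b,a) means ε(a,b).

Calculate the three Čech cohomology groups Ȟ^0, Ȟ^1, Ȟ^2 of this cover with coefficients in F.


Ȟ^0(U;F) ≅ 0, Ȟ^1(U;F) ≅ Z ⊕ Z/2, Ȟ^2(U;F) ≅ 0

intersection data:
  V12={x4} V13={x2,x6} V14={x7} V15={x3} V23={x8} V45={x5}
C dims 5,6; δ0: rk 5, SNF 1^4·2
Ȟ^0 = (5 − 5) − 0 = 0, so Ȟ^0 ≅ 0
Ȟ^1 = (6 − 0) − 5 = 1 plus torsion [2], so Ȟ^1 ≅ Z ⊕ Z/2
Ȟ^2 = (0 − 0) − 0 = 0, so Ȟ^2 ≅ 0


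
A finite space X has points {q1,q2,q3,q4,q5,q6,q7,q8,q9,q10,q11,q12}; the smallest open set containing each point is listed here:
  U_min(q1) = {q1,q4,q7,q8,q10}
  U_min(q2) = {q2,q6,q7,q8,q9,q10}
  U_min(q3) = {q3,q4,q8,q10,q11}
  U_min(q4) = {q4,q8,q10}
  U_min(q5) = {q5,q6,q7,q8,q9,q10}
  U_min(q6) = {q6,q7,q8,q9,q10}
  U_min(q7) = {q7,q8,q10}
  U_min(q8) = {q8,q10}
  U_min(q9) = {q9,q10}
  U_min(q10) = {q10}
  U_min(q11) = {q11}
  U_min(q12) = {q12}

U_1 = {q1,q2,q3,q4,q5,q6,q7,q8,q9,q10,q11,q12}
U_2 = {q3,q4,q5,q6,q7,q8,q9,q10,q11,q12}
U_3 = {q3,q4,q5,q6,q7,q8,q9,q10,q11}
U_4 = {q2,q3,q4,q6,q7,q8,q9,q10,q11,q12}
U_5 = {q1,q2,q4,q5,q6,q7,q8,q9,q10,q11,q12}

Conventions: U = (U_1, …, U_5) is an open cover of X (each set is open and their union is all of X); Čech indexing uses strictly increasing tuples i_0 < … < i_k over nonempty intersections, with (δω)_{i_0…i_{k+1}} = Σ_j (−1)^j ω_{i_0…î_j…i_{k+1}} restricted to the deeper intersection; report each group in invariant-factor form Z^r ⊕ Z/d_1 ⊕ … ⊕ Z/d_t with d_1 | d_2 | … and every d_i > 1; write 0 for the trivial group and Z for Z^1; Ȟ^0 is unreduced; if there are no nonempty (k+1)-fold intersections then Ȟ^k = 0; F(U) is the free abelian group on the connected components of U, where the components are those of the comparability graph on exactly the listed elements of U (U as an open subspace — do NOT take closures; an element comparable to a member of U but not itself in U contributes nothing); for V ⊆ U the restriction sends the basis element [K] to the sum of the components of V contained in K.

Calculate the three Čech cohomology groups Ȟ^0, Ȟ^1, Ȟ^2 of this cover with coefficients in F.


intersection data:
  U12={q3,q4,q5,q6,q7,q8,q9,q10,q11,q12} U13={q3,q4,q5,q6,q7,q8,q9,q10,q11} U14={q2,q3,q4,q6,q7,q8,q9,q10,q11,q12} U15={q1,q2,q4,q5,q6,q7,q8,q9,q10,q11,q12} U23={q3,q4,q5,q6,q7,q8,q9,q10,q11} U24={q3,q4,q6,q7,q8,q9,q10,q11,q12} U25={q4,q5,q6,q7,q8,q9,q10,q11,q12} U34={q3,q4,q6,q7,q8,q9,q10,q11} U35={q4,q5,q6,q7,q8,q9,q10,q11} U45={q2,q4,q6,q7,q8,q9,q10,q11,q12}
  U123={q3,q4,q5,q6,q7,q8,q9,q10,q11} U124={q3,q4,q6,q7,q8,q9,q10,q11,q12} U125={q4,q5,q6,q7,q8,q9,q10,q11,q12} U134={q3,q4,q6,q7,q8,q9,q10,q11} U135={q4,q5,q6,q7,q8,q9,q10,q11} U145={q2,q4,q6,q7,q8,q9,q10,q11,q12} U234={q3,q4,q6,q7,q8,q9,q10,q11} U235={q4,q5,q6,q7,q8,q9,q10,q11} U245={q4,q6,q7,q8,q9,q10,q11,q12} U345={q4,q6,q7,q8,q9,q10,q11}
  U1234={q3,q4,q6,q7,q8,q9,q10,q11} U1235={q4,q5,q6,q7,q8,q9,q10,q11} U1245={q4,q6,q7,q8,q9,q10,q11,q12} U1345={q4,q6,q7,q8,q9,q10,q11} U2345={q4,q6,q7,q8,q9,q10,q11}
  U12345={q4,q6,q7,q8,q9,q10,q11}
components per intersection:
  U1: {q1,q2,q3,q4,q5,q6,q7,q8,q9,q10,q11} {q12}
  U2: {q3,q4,q5,q6,q7,q8,q9,q10,q11} {q12}
  U3: {q3,q4,q5,q6,q7,q8,q9,q10,q11}
  U4: {q2,q3,q4,q6,q7,q8,q9,q10,q11} {q12}
  U5: {q1,q2,q4,q5,q6,q7,q8,q9,q10} {q11} {q12}
  U12: {q3,q4,q5,q6,q7,q8,q9,q10,q11} {q12}
  U13: {q3,q4,q5,q6,q7,q8,q9,q10,q11}
  U14: {q2,q3,q4,q6,q7,q8,q9,q10,q11} {q12}
  U15: {q1,q2,q4,q5,q6,q7,q8,q9,q10} {q11} {q12}
  U23: {q3,q4,q5,q6,q7,q8,q9,q10,q11}
  U24: {q3,q4,q6,q7,q8,q9,q10,q11} {q12}
  U25: {q4,q5,q6,q7,q8,q9,q10} {q11} {q12}
  U34: {q3,q4,q6,q7,q8,q9,q10,q11}
  U35: {q4,q5,q6,q7,q8,q9,q10} {q11}
  U45: {q2,q4,q6,q7,q8,q9,q10} {q11} {q12}
  U123: {q3,q4,q5,q6,q7,q8,q9,q10,q11}
  U124: {q3,q4,q6,q7,q8,q9,q10,q11} {q12}
  U125: {q4,q5,q6,q7,q8,q9,q10} {q11} {q12}
  U134: {q3,q4,q6,q7,q8,q9,q10,q11}
  U135: {q4,q5,q6,q7,q8,q9,q10} {q11}
  U145: {q2,q4,q6,q7,q8,q9,q10} {q11} {q12}
  U234: {q3,q4,q6,q7,q8,q9,q10,q11}
  U235: {q4,q5,q6,q7,q8,q9,q10} {q11}
  U245: {q4,q6,q7,q8,q9,q10} {q11} {q12}
  U345: {q4,q6,q7,q8,q9,q10} {q11}
  U1234: {q3,q4,q6,q7,q8,q9,q10,q11}
  U1235: {q4,q5,q6,q7,q8,q9,q10} {q11}
  U1245: {q4,q6,q7,q8,q9,q10} {q11} {q12}
  U1345: {q4,q6,q7,q8,q9,q10} {q11}
  U2345: {q4,q6,q7,q8,q9,q10} {q11}
  U12345: {q4,q6,q7,q8,q9,q10} {q11}
C dims 10,20,20,10; δ0: rk 8, SNF 1^8; δ1: rk 12, SNF 1^12; δ2: rk 8, SNF 1^8
Ȟ^0 = (10 − 8) − 0 = 2, so Ȟ^0 ≅ Z^2
Ȟ^1 = (20 − 12) − 8 = 0, so Ȟ^1 ≅ 0
Ȟ^2 = (20 − 8) − 12 = 0, so Ȟ^2 ≅ 0

Ȟ^0 = Z^2,  Ȟ^1 = 0,  Ȟ^2 = 0


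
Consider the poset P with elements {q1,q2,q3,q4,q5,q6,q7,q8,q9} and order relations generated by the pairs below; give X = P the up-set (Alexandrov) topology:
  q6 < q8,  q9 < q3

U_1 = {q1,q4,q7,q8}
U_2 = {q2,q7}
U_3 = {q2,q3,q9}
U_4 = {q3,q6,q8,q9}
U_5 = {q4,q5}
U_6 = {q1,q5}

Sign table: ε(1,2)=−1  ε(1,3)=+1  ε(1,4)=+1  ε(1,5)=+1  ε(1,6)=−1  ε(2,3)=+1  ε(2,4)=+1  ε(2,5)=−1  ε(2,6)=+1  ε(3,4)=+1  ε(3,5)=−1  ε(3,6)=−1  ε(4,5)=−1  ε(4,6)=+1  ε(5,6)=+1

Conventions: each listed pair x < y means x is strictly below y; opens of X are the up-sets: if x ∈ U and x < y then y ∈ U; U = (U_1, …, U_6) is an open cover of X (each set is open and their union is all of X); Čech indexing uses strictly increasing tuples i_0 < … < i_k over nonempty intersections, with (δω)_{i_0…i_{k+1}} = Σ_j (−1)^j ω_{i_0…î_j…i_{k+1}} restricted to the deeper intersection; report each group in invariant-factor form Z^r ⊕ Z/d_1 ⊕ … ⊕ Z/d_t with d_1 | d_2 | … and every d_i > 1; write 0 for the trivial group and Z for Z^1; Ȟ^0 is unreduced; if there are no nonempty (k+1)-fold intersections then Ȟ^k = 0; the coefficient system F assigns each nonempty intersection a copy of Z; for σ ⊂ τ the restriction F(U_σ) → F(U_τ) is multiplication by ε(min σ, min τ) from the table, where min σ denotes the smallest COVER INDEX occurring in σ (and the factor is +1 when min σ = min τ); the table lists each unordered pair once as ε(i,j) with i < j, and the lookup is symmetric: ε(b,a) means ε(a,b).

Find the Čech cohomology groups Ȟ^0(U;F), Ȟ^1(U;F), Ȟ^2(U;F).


Ȟ^0 ≅ 0, Ȟ^1 ≅ Z ⊕ Z/2, Ȟ^2 ≅ 0

nerve of the cover:
  U12={q7} U14={q8} U15={q4} U16={q1} U23={q2} U34={q3,q9} U56={q5}
C dims 6,7; δ0: rk 6, SNF 1^5·2
Ȟ^0 = (6 − 6) − 0 = 0, so Ȟ^0 ≅ 0
Ȟ^1 = (7 − 0) − 6 = 1 plus torsion [2], so Ȟ^1 ≅ Z ⊕ Z/2
Ȟ^2 = (0 − 0) − 0 = 0, so Ȟ^2 ≅ 0


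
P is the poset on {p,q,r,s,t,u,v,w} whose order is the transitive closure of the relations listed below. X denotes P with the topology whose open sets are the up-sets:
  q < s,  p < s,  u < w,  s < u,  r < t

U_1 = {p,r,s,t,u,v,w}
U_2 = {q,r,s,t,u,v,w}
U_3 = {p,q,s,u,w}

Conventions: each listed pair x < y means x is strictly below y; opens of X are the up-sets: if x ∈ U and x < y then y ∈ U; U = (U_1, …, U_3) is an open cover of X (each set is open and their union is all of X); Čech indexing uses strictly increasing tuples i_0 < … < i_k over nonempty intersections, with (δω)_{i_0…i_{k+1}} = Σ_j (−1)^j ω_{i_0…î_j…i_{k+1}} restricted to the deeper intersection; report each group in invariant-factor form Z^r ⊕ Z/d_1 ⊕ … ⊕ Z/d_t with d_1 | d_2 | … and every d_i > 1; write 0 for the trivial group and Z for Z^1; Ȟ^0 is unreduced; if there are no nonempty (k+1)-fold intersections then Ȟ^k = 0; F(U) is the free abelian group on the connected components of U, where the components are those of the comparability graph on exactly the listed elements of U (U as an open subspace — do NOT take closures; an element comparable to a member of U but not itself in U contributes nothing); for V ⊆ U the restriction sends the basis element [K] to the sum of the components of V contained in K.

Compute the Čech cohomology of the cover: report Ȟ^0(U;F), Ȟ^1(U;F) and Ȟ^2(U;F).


nerve simplices:
  U12={r,s,t,u,v,w} U13={p,s,u,w} U23={q,s,u,w}
  U123={s,u,w}
components per intersection:
  U1: {p,s,u,w} {r,t} {v}
  U2: {q,s,u,w} {r,t} {v}
  U3: {p,q,s,u,w}
  U12: {r,t} {s,u,w} {v}
  U13: {p,s,u,w}
  U23: {q,s,u,w}
  U123: {s,u,w}
C dims 7,5,1; δ0: rk 4, SNF 1^4; δ1: rk 1, SNF 1^1
degree 0: 7−4−0 = 3 → Ȟ^0 ≅ Z^3
degree 1: 5−1−4 = 0 → Ȟ^1 ≅ 0
degree 2: 1−0−1 = 0 → Ȟ^2 ≅ 0

Ȟ^0(U;F) ≅ Z^3,  Ȟ^1(U;F) ≅ 0,  Ȟ^2(U;F) ≅ 0


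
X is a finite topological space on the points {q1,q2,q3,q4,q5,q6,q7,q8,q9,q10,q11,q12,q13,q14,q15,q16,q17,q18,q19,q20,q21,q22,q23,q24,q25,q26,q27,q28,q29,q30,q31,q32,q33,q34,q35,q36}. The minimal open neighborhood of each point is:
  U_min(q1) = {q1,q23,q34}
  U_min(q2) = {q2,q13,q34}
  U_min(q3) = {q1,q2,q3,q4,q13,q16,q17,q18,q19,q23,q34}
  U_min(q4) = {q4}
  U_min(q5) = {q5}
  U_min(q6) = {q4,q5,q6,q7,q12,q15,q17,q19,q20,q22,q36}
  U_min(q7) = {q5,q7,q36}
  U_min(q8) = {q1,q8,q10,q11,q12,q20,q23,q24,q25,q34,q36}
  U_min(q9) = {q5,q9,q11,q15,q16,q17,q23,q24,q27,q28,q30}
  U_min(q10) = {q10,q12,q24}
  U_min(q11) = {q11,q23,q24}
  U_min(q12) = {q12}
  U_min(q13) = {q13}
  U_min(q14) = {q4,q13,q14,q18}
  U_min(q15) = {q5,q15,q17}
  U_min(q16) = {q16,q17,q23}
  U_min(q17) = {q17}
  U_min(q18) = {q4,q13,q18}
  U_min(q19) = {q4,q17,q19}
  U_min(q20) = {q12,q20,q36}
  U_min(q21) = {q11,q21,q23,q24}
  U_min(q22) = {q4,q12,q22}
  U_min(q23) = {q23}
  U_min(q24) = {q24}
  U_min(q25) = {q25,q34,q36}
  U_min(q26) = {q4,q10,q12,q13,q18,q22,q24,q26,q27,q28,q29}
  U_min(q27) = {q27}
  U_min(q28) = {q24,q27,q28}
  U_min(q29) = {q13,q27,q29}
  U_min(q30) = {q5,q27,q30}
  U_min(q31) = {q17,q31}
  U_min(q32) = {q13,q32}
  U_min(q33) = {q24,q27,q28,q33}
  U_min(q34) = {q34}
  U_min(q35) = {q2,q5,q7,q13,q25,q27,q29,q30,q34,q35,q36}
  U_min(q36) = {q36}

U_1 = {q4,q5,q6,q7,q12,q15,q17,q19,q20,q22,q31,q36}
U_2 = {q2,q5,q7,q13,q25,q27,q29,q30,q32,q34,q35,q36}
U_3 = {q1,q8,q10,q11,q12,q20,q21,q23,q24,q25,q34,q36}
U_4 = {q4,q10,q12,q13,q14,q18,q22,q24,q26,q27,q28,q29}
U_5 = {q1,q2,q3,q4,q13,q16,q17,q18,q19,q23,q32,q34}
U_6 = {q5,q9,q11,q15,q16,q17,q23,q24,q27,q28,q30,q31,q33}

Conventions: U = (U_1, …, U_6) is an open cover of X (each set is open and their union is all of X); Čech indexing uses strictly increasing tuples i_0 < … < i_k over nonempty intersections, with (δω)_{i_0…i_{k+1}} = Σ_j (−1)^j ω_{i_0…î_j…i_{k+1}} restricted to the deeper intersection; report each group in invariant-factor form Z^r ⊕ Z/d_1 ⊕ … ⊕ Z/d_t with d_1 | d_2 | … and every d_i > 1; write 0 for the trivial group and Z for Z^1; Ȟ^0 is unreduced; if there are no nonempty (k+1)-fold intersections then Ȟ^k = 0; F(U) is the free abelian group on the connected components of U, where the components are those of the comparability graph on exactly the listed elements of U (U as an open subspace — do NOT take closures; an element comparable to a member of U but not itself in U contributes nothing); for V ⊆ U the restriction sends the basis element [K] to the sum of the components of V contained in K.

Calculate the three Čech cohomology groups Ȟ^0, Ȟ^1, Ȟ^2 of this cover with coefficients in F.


Ȟ^0(U;F) ≅ Z,  Ȟ^1(U;F) ≅ 0,  Ȟ^2(U;F) ≅ Z/2

nerve of the cover:
  U12={q5,q7,q36} U13={q12,q20,q36} U14={q4,q12,q22} U15={q4,q17,q19} U16={q5,q15,q17,q31} U23={q25,q34,q36} U24={q13,q27,q29} U25={q2,q13,q32,q34} U26={q5,q27,q30} U34={q10,q12,q24} U35={q1,q23,q34} U36={q11,q23,q24} U45={q4,q13,q18} U46={q24,q27,q28} U56={q16,q17,q23}
  U123={q36} U126={q5} U134={q12} U145={q4} U156={q17} U235={q34} U245={q13} U246={q27} U346={q24} U356={q23}
components per intersection:
  U1: {q4,q5,q6,q7,q12,q15,q17,q19,q20,q22,q31,q36}
  U2: {q2,q5,q7,q13,q25,q27,q29,q30,q32,q34,q35,q36}
  U3: {q1,q8,q10,q11,q12,q20,q21,q23,q24,q25,q34,q36}
  U4: {q4,q10,q12,q13,q14,q18,q22,q24,q26,q27,q28,q29}
  U5: {q1,q2,q3,q4,q13,q16,q17,q18,q19,q23,q32,q34}
  U6: {q5,q9,q11,q15,q16,q17,q23,q24,q27,q28,q30,q31,q33}
  U12: {q5,q7,q36}
  U13: {q12,q20,q36}
  U14: {q4,q12,q22}
  U15: {q4,q17,q19}
  U16: {q5,q15,q17,q31}
  U23: {q25,q34,q36}
  U24: {q13,q27,q29}
  U25: {q2,q13,q32,q34}
  U26: {q5,q27,q30}
  U34: {q10,q12,q24}
  U35: {q1,q23,q34}
  U36: {q11,q23,q24}
  U45: {q4,q13,q18}
  U46: {q24,q27,q28}
  U56: {q16,q17,q23}
  U123: {q36}
  U126: {q5}
  U134: {q12}
  U145: {q4}
  U156: {q17}
  U235: {q34}
  U245: {q13}
  U246: {q27}
  U346: {q24}
  U356: {q23}
C dims 6,15,10; δ0: rk 5, SNF 1^5; δ1: rk 10, SNF 1^9·2
Ȟ^0 = (6 − 5) − 0 = 1, so Ȟ^0 ≅ Z
Ȟ^1 = (15 − 10) − 5 = 0, so Ȟ^1 ≅ 0
Ȟ^2 = (10 − 0) − 10 = 0 plus torsion [2], so Ȟ^2 ≅ Z/2


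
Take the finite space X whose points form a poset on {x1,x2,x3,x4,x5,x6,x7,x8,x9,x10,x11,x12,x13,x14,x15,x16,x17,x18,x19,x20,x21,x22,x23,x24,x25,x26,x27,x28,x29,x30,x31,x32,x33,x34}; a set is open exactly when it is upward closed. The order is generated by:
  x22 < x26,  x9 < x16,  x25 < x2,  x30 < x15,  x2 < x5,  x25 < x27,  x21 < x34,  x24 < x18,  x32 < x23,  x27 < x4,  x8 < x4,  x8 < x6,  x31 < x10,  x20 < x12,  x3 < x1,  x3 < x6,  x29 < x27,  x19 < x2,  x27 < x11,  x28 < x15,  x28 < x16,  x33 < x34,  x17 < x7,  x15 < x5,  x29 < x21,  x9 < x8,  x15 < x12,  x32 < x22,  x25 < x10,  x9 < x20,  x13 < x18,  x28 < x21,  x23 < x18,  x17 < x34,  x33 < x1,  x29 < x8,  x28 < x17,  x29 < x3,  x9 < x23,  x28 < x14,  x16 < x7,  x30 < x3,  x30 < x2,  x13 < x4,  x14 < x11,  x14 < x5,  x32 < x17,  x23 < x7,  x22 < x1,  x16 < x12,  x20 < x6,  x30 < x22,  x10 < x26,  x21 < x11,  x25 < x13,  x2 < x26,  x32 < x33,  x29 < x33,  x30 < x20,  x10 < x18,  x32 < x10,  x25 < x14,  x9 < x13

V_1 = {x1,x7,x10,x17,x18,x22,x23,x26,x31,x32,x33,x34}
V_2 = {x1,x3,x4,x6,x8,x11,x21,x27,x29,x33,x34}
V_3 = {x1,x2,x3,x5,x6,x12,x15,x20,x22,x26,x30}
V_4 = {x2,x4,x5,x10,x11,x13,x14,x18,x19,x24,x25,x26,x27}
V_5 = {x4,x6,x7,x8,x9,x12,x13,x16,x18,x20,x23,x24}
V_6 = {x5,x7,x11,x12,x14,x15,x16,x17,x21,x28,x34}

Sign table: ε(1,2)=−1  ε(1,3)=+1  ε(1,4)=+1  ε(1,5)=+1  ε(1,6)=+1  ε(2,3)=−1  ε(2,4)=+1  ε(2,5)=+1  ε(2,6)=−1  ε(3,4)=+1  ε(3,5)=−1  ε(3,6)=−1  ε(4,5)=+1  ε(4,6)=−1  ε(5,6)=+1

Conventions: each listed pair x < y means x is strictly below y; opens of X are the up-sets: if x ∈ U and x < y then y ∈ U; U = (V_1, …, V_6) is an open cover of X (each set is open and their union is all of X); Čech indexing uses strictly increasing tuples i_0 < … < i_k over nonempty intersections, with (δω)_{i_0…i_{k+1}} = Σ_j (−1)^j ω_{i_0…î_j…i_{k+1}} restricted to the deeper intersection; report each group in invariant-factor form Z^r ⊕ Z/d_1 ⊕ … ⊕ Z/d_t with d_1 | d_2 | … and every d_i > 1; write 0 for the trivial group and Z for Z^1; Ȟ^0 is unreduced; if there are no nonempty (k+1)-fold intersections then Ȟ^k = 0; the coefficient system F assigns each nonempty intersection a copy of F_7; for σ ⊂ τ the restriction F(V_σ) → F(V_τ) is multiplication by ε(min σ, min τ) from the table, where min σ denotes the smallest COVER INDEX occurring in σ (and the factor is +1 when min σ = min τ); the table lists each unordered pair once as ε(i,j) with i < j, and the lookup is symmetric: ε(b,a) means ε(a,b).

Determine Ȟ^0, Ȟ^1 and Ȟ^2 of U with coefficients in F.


Ȟ^0 = 0; Ȟ^1 = 0; Ȟ^2 = Z/7

nerve of the cover:
  V12={x1,x33,x34} V13={x1,x22,x26} V14={x10,x18,x26} V15={x7,x18,x23} V16={x7,x17,x34} V23={x1,x3,x6} V24={x4,x11,x27} V25={x4,x6,x8} V26={x11,x21,x34} V34={x2,x5,x26} V35={x6,x12,x20} V36={x5,x12,x15} V45={x4,x13,x18,x24} V46={x5,x11,x14} V56={x7,x12,x16}
  V123={x1} V126={x34} V134={x26} V145={x18} V156={x7} V235={x6} V245={x4} V246={x11} V346={x5} V356={x12}
C dims 6,15,10; δ0: rk_F7 6; δ1: rk_F7 9
Ȟ^0 = (6 − 6) − 0 = 0, so Ȟ^0 ≅ 0
Ȟ^1 = (15 − 9) − 6 = 0, so Ȟ^1 ≅ 0
Ȟ^2 = (10 − 0) − 9 = 1, so Ȟ^2 ≅ Z/7
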